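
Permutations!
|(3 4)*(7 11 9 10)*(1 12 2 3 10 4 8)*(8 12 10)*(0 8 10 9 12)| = 11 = |(0 8 1 9 4 10 7 11 12 2 3)|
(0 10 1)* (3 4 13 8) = (0 10 1)(3 4 13 8) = [10, 0, 2, 4, 13, 5, 6, 7, 3, 9, 1, 11, 12, 8]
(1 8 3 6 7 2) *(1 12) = (1 8 3 6 7 2 12) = [0, 8, 12, 6, 4, 5, 7, 2, 3, 9, 10, 11, 1]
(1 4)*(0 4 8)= (0 4 1 8)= [4, 8, 2, 3, 1, 5, 6, 7, 0]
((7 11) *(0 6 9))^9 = (7 11)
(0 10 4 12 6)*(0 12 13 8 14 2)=[10, 1, 0, 3, 13, 5, 12, 7, 14, 9, 4, 11, 6, 8, 2]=(0 10 4 13 8 14 2)(6 12)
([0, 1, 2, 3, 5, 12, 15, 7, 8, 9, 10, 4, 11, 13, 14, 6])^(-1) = [0, 1, 2, 3, 11, 4, 15, 7, 8, 9, 10, 12, 5, 13, 14, 6]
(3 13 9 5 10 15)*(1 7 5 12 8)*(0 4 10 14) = [4, 7, 2, 13, 10, 14, 6, 5, 1, 12, 15, 11, 8, 9, 0, 3] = (0 4 10 15 3 13 9 12 8 1 7 5 14)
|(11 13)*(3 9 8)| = 6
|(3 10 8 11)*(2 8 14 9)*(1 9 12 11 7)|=|(1 9 2 8 7)(3 10 14 12 11)|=5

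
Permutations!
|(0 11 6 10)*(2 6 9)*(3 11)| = 7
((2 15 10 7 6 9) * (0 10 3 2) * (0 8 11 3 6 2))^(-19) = (0 10 7 2 15 6 9 8 11 3)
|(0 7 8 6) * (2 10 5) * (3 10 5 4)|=|(0 7 8 6)(2 5)(3 10 4)|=12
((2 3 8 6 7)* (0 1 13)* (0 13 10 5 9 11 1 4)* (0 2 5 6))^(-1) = ((13)(0 4 2 3 8)(1 10 6 7 5 9 11))^(-1) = (13)(0 8 3 2 4)(1 11 9 5 7 6 10)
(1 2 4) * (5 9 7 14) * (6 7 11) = (1 2 4)(5 9 11 6 7 14) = [0, 2, 4, 3, 1, 9, 7, 14, 8, 11, 10, 6, 12, 13, 5]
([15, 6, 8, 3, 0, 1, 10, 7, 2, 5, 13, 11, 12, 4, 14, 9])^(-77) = [1, 4, 8, 3, 5, 13, 0, 7, 2, 10, 15, 11, 12, 9, 14, 6]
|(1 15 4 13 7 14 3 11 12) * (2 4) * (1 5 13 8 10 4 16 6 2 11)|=|(1 15 11 12 5 13 7 14 3)(2 16 6)(4 8 10)|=9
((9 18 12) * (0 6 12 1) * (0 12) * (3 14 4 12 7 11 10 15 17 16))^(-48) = (1 15 14 18 10 3 9 11 16 12 7 17 4)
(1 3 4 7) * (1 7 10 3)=(3 4 10)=[0, 1, 2, 4, 10, 5, 6, 7, 8, 9, 3]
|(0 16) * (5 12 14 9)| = 4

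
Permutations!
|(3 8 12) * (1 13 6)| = |(1 13 6)(3 8 12)| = 3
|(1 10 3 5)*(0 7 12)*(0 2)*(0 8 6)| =|(0 7 12 2 8 6)(1 10 3 5)| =12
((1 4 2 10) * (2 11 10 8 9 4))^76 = (1 10 11 4 9 8 2)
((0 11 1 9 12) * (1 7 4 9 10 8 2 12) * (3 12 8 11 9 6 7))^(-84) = (12)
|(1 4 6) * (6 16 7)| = 5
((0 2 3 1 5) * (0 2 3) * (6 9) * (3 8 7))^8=(9)(0 8 7 3 1 5 2)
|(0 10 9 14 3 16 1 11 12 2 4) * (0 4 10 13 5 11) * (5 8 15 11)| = |(0 13 8 15 11 12 2 10 9 14 3 16 1)| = 13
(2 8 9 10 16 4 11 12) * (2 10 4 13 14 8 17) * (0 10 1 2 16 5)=(0 10 5)(1 2 17 16 13 14 8 9 4 11 12)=[10, 2, 17, 3, 11, 0, 6, 7, 9, 4, 5, 12, 1, 14, 8, 15, 13, 16]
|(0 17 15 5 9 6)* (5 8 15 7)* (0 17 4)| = |(0 4)(5 9 6 17 7)(8 15)| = 10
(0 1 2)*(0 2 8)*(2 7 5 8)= [1, 2, 7, 3, 4, 8, 6, 5, 0]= (0 1 2 7 5 8)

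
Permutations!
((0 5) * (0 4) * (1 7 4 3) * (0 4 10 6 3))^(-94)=(1 7 10 6 3)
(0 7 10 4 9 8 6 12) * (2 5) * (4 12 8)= (0 7 10 12)(2 5)(4 9)(6 8)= [7, 1, 5, 3, 9, 2, 8, 10, 6, 4, 12, 11, 0]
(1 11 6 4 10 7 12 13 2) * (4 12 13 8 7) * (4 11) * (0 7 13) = (0 7)(1 4 10 11 6 12 8 13 2) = [7, 4, 1, 3, 10, 5, 12, 0, 13, 9, 11, 6, 8, 2]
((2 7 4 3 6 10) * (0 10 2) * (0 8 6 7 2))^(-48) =((0 10 8 6)(3 7 4))^(-48) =(10)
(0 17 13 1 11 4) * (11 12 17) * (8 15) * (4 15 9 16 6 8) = (0 11 15 4)(1 12 17 13)(6 8 9 16) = [11, 12, 2, 3, 0, 5, 8, 7, 9, 16, 10, 15, 17, 1, 14, 4, 6, 13]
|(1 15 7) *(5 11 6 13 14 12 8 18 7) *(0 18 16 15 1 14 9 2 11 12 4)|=|(0 18 7 14 4)(2 11 6 13 9)(5 12 8 16 15)|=5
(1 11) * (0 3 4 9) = (0 3 4 9)(1 11) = [3, 11, 2, 4, 9, 5, 6, 7, 8, 0, 10, 1]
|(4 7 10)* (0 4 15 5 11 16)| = |(0 4 7 10 15 5 11 16)| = 8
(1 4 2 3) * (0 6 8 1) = (0 6 8 1 4 2 3) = [6, 4, 3, 0, 2, 5, 8, 7, 1]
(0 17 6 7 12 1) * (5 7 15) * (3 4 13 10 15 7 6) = (0 17 3 4 13 10 15 5 6 7 12 1) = [17, 0, 2, 4, 13, 6, 7, 12, 8, 9, 15, 11, 1, 10, 14, 5, 16, 3]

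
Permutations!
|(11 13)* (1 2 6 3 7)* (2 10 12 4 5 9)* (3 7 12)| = |(1 10 3 12 4 5 9 2 6 7)(11 13)| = 10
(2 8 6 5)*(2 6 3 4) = [0, 1, 8, 4, 2, 6, 5, 7, 3] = (2 8 3 4)(5 6)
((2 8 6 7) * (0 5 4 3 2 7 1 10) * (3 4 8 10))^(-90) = ((0 5 8 6 1 3 2 10))^(-90) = (0 2 1 8)(3 6 5 10)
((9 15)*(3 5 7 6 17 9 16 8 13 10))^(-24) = ((3 5 7 6 17 9 15 16 8 13 10))^(-24) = (3 13 16 9 6 5 10 8 15 17 7)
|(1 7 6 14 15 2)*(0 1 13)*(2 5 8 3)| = |(0 1 7 6 14 15 5 8 3 2 13)| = 11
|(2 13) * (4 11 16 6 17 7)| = 6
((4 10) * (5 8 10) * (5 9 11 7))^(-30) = ((4 9 11 7 5 8 10))^(-30) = (4 8 7 9 10 5 11)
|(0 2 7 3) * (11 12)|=4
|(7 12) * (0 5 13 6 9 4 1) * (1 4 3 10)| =8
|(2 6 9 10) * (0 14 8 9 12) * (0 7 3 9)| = 21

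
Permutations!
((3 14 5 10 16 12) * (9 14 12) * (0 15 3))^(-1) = ((0 15 3 12)(5 10 16 9 14))^(-1) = (0 12 3 15)(5 14 9 16 10)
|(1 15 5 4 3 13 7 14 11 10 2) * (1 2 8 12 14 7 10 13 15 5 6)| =6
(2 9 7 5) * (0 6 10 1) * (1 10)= (10)(0 6 1)(2 9 7 5)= [6, 0, 9, 3, 4, 2, 1, 5, 8, 7, 10]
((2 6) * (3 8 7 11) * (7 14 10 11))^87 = ((2 6)(3 8 14 10 11))^87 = (2 6)(3 14 11 8 10)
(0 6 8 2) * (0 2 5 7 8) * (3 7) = (0 6)(3 7 8 5) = [6, 1, 2, 7, 4, 3, 0, 8, 5]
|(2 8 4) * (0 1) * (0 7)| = 3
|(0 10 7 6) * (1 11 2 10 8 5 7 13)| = 5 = |(0 8 5 7 6)(1 11 2 10 13)|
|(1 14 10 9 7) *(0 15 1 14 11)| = |(0 15 1 11)(7 14 10 9)| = 4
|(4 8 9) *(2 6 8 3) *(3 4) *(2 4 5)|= |(2 6 8 9 3 4 5)|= 7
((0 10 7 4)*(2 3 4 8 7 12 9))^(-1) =(0 4 3 2 9 12 10)(7 8)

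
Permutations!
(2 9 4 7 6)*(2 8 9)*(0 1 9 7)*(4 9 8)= (9)(0 1 8 7 6 4)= [1, 8, 2, 3, 0, 5, 4, 6, 7, 9]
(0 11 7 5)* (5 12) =(0 11 7 12 5) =[11, 1, 2, 3, 4, 0, 6, 12, 8, 9, 10, 7, 5]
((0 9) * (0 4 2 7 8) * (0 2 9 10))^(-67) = (0 10)(2 8 7)(4 9)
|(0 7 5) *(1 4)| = 6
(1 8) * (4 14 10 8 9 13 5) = (1 9 13 5 4 14 10 8) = [0, 9, 2, 3, 14, 4, 6, 7, 1, 13, 8, 11, 12, 5, 10]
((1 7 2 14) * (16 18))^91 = ((1 7 2 14)(16 18))^91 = (1 14 2 7)(16 18)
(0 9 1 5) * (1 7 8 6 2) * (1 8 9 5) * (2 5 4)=(0 4 2 8 6 5)(7 9)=[4, 1, 8, 3, 2, 0, 5, 9, 6, 7]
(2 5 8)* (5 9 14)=[0, 1, 9, 3, 4, 8, 6, 7, 2, 14, 10, 11, 12, 13, 5]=(2 9 14 5 8)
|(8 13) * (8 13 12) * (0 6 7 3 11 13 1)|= |(0 6 7 3 11 13 1)(8 12)|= 14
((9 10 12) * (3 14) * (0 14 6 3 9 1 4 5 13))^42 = ((0 14 9 10 12 1 4 5 13)(3 6))^42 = (0 4 10)(1 9 13)(5 12 14)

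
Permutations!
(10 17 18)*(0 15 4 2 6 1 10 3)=(0 15 4 2 6 1 10 17 18 3)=[15, 10, 6, 0, 2, 5, 1, 7, 8, 9, 17, 11, 12, 13, 14, 4, 16, 18, 3]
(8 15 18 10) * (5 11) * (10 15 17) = (5 11)(8 17 10)(15 18) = [0, 1, 2, 3, 4, 11, 6, 7, 17, 9, 8, 5, 12, 13, 14, 18, 16, 10, 15]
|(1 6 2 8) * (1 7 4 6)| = |(2 8 7 4 6)| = 5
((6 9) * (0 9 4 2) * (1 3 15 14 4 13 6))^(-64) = (15)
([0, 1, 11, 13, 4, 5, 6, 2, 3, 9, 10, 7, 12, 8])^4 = (2 11 7)(3 13 8)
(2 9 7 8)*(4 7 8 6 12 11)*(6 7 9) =[0, 1, 6, 3, 9, 5, 12, 7, 2, 8, 10, 4, 11] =(2 6 12 11 4 9 8)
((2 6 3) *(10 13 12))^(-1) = (2 3 6)(10 12 13)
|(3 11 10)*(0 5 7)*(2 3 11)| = 6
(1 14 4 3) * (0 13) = (0 13)(1 14 4 3) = [13, 14, 2, 1, 3, 5, 6, 7, 8, 9, 10, 11, 12, 0, 4]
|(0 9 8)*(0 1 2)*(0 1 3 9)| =|(1 2)(3 9 8)| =6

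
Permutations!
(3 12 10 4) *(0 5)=[5, 1, 2, 12, 3, 0, 6, 7, 8, 9, 4, 11, 10]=(0 5)(3 12 10 4)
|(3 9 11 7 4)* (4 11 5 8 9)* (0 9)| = 4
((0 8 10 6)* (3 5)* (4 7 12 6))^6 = (0 6 12 7 4 10 8)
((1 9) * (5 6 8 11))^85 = (1 9)(5 6 8 11)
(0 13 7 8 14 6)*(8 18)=(0 13 7 18 8 14 6)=[13, 1, 2, 3, 4, 5, 0, 18, 14, 9, 10, 11, 12, 7, 6, 15, 16, 17, 8]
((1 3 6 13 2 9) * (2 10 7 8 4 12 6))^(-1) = (1 9 2 3)(4 8 7 10 13 6 12)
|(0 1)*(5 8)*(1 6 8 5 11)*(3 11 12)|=7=|(0 6 8 12 3 11 1)|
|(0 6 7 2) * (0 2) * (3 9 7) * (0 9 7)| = 5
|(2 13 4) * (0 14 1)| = 3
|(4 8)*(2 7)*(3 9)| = 2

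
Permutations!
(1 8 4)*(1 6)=(1 8 4 6)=[0, 8, 2, 3, 6, 5, 1, 7, 4]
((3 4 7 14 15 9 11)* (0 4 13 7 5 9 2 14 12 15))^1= (0 4 5 9 11 3 13 7 12 15 2 14)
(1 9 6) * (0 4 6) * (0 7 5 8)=[4, 9, 2, 3, 6, 8, 1, 5, 0, 7]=(0 4 6 1 9 7 5 8)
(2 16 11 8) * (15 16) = (2 15 16 11 8) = [0, 1, 15, 3, 4, 5, 6, 7, 2, 9, 10, 8, 12, 13, 14, 16, 11]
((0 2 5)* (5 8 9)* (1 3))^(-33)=(0 8 5 2 9)(1 3)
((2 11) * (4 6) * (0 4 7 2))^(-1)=((0 4 6 7 2 11))^(-1)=(0 11 2 7 6 4)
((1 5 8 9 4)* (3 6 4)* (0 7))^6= ((0 7)(1 5 8 9 3 6 4))^6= (1 4 6 3 9 8 5)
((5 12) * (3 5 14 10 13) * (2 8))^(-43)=((2 8)(3 5 12 14 10 13))^(-43)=(2 8)(3 13 10 14 12 5)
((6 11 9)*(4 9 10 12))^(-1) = (4 12 10 11 6 9)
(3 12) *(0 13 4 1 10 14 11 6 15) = (0 13 4 1 10 14 11 6 15)(3 12) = [13, 10, 2, 12, 1, 5, 15, 7, 8, 9, 14, 6, 3, 4, 11, 0]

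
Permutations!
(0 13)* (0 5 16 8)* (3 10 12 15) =(0 13 5 16 8)(3 10 12 15) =[13, 1, 2, 10, 4, 16, 6, 7, 0, 9, 12, 11, 15, 5, 14, 3, 8]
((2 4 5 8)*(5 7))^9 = ((2 4 7 5 8))^9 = (2 8 5 7 4)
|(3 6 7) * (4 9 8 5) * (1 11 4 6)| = 9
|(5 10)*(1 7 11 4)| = |(1 7 11 4)(5 10)| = 4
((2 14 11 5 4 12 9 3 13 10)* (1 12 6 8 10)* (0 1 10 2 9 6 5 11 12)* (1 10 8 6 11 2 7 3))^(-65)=(0 1 9 10)(2 11 12 14)(3 7 8 13)(4 5)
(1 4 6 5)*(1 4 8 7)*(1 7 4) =(1 8 4 6 5) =[0, 8, 2, 3, 6, 1, 5, 7, 4]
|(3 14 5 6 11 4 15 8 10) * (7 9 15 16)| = 12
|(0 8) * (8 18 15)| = 4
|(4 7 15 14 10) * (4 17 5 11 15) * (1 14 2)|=|(1 14 10 17 5 11 15 2)(4 7)|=8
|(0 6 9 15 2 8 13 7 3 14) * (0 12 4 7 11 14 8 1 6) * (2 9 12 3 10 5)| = 40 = |(1 6 12 4 7 10 5 2)(3 8 13 11 14)(9 15)|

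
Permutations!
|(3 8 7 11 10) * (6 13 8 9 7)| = |(3 9 7 11 10)(6 13 8)| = 15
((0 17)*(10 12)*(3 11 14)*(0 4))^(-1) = ((0 17 4)(3 11 14)(10 12))^(-1) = (0 4 17)(3 14 11)(10 12)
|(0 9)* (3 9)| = 3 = |(0 3 9)|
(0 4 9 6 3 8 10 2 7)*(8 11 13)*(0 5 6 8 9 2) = [4, 1, 7, 11, 2, 6, 3, 5, 10, 8, 0, 13, 12, 9] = (0 4 2 7 5 6 3 11 13 9 8 10)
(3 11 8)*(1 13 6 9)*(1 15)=(1 13 6 9 15)(3 11 8)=[0, 13, 2, 11, 4, 5, 9, 7, 3, 15, 10, 8, 12, 6, 14, 1]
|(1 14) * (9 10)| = 2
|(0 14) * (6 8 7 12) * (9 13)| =4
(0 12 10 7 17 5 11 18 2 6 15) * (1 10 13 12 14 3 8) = (0 14 3 8 1 10 7 17 5 11 18 2 6 15)(12 13) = [14, 10, 6, 8, 4, 11, 15, 17, 1, 9, 7, 18, 13, 12, 3, 0, 16, 5, 2]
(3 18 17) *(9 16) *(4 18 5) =[0, 1, 2, 5, 18, 4, 6, 7, 8, 16, 10, 11, 12, 13, 14, 15, 9, 3, 17] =(3 5 4 18 17)(9 16)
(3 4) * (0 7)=(0 7)(3 4)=[7, 1, 2, 4, 3, 5, 6, 0]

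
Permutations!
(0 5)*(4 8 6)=(0 5)(4 8 6)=[5, 1, 2, 3, 8, 0, 4, 7, 6]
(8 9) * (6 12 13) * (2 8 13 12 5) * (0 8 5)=(0 8 9 13 6)(2 5)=[8, 1, 5, 3, 4, 2, 0, 7, 9, 13, 10, 11, 12, 6]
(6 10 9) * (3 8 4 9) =(3 8 4 9 6 10) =[0, 1, 2, 8, 9, 5, 10, 7, 4, 6, 3]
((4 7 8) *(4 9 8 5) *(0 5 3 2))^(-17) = ((0 5 4 7 3 2)(8 9))^(-17) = (0 5 4 7 3 2)(8 9)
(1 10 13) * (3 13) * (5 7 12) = [0, 10, 2, 13, 4, 7, 6, 12, 8, 9, 3, 11, 5, 1] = (1 10 3 13)(5 7 12)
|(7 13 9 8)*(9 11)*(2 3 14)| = 15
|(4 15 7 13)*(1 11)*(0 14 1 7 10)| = 9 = |(0 14 1 11 7 13 4 15 10)|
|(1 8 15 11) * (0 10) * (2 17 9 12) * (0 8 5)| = |(0 10 8 15 11 1 5)(2 17 9 12)| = 28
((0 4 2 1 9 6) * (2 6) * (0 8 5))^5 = (1 2 9)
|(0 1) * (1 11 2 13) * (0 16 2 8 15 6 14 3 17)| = 8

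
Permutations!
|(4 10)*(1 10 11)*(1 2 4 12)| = 3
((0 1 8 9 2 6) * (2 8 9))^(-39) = (0 8)(1 2)(6 9)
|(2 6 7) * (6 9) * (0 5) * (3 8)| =4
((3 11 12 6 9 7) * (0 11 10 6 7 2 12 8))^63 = (12)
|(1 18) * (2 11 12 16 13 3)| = |(1 18)(2 11 12 16 13 3)| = 6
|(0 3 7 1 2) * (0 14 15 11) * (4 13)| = 8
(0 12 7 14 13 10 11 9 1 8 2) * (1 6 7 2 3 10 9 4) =(0 12 2)(1 8 3 10 11 4)(6 7 14 13 9) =[12, 8, 0, 10, 1, 5, 7, 14, 3, 6, 11, 4, 2, 9, 13]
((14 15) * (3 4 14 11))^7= (3 14 11 4 15)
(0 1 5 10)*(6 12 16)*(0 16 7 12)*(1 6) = (0 6)(1 5 10 16)(7 12) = [6, 5, 2, 3, 4, 10, 0, 12, 8, 9, 16, 11, 7, 13, 14, 15, 1]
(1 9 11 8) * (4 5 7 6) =(1 9 11 8)(4 5 7 6) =[0, 9, 2, 3, 5, 7, 4, 6, 1, 11, 10, 8]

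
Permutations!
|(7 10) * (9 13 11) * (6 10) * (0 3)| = |(0 3)(6 10 7)(9 13 11)| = 6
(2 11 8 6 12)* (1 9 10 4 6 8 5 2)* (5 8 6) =(1 9 10 4 5 2 11 8 6 12) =[0, 9, 11, 3, 5, 2, 12, 7, 6, 10, 4, 8, 1]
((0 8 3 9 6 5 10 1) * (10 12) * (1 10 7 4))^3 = (0 9 12 1 3 5 4 8 6 7)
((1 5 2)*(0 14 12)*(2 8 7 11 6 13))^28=((0 14 12)(1 5 8 7 11 6 13 2))^28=(0 14 12)(1 11)(2 7)(5 6)(8 13)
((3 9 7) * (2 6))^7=(2 6)(3 9 7)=((2 6)(3 9 7))^7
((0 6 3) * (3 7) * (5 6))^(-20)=(7)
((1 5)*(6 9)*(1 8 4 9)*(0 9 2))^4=((0 9 6 1 5 8 4 2))^4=(0 5)(1 2)(4 6)(8 9)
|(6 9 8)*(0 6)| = 4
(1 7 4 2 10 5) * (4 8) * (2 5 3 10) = [0, 7, 2, 10, 5, 1, 6, 8, 4, 9, 3] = (1 7 8 4 5)(3 10)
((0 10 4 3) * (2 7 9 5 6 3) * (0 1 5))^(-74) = ((0 10 4 2 7 9)(1 5 6 3))^(-74) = (0 7 4)(1 6)(2 10 9)(3 5)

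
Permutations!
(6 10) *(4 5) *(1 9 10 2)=(1 9 10 6 2)(4 5)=[0, 9, 1, 3, 5, 4, 2, 7, 8, 10, 6]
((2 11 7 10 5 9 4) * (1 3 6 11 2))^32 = (1 10 3 5 6 9 11 4 7)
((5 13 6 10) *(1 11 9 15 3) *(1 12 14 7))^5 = ((1 11 9 15 3 12 14 7)(5 13 6 10))^5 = (1 12 9 7 3 11 14 15)(5 13 6 10)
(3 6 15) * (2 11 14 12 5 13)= [0, 1, 11, 6, 4, 13, 15, 7, 8, 9, 10, 14, 5, 2, 12, 3]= (2 11 14 12 5 13)(3 6 15)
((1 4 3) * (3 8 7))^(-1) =(1 3 7 8 4)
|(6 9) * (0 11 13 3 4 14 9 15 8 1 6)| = |(0 11 13 3 4 14 9)(1 6 15 8)| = 28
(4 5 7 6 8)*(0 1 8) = (0 1 8 4 5 7 6) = [1, 8, 2, 3, 5, 7, 0, 6, 4]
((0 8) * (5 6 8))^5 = ((0 5 6 8))^5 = (0 5 6 8)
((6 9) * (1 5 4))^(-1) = ((1 5 4)(6 9))^(-1) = (1 4 5)(6 9)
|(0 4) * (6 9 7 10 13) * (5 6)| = 6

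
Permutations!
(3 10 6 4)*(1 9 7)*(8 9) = (1 8 9 7)(3 10 6 4) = [0, 8, 2, 10, 3, 5, 4, 1, 9, 7, 6]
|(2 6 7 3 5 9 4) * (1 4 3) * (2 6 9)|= 4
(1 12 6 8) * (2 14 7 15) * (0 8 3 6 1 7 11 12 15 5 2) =(0 8 7 5 2 14 11 12 1 15)(3 6) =[8, 15, 14, 6, 4, 2, 3, 5, 7, 9, 10, 12, 1, 13, 11, 0]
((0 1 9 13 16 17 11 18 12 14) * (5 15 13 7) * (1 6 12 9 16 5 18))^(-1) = ((0 6 12 14)(1 16 17 11)(5 15 13)(7 18 9))^(-1) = (0 14 12 6)(1 11 17 16)(5 13 15)(7 9 18)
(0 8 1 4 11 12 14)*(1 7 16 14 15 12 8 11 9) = (0 11 8 7 16 14)(1 4 9)(12 15) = [11, 4, 2, 3, 9, 5, 6, 16, 7, 1, 10, 8, 15, 13, 0, 12, 14]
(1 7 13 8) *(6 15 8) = (1 7 13 6 15 8) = [0, 7, 2, 3, 4, 5, 15, 13, 1, 9, 10, 11, 12, 6, 14, 8]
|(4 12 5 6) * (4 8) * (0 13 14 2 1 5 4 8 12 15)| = |(0 13 14 2 1 5 6 12 4 15)| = 10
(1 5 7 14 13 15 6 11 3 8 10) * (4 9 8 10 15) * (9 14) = (1 5 7 9 8 15 6 11 3 10)(4 14 13) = [0, 5, 2, 10, 14, 7, 11, 9, 15, 8, 1, 3, 12, 4, 13, 6]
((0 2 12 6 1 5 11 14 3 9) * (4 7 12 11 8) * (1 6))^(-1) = (0 9 3 14 11 2)(1 12 7 4 8 5)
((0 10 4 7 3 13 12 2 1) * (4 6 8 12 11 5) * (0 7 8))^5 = ((0 10 6)(1 7 3 13 11 5 4 8 12 2))^5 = (0 6 10)(1 5)(2 11)(3 8)(4 7)(12 13)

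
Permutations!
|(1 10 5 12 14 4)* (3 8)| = |(1 10 5 12 14 4)(3 8)| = 6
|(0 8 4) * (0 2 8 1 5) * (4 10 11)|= 15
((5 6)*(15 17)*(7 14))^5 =((5 6)(7 14)(15 17))^5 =(5 6)(7 14)(15 17)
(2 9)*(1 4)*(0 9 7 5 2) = [9, 4, 7, 3, 1, 2, 6, 5, 8, 0] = (0 9)(1 4)(2 7 5)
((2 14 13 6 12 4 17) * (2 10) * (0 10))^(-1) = (0 17 4 12 6 13 14 2 10)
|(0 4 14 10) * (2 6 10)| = 6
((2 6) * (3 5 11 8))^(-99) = ((2 6)(3 5 11 8))^(-99) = (2 6)(3 5 11 8)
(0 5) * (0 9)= (0 5 9)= [5, 1, 2, 3, 4, 9, 6, 7, 8, 0]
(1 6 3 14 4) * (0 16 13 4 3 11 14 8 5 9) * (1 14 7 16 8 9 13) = (0 8 5 13 4 14 3 9)(1 6 11 7 16) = [8, 6, 2, 9, 14, 13, 11, 16, 5, 0, 10, 7, 12, 4, 3, 15, 1]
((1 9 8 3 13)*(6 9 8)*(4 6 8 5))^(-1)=((1 5 4 6 9 8 3 13))^(-1)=(1 13 3 8 9 6 4 5)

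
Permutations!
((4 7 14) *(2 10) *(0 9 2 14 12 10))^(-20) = ((0 9 2)(4 7 12 10 14))^(-20) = (14)(0 9 2)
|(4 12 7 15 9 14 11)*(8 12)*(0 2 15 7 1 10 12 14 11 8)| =6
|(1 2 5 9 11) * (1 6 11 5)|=2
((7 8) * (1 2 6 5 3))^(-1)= (1 3 5 6 2)(7 8)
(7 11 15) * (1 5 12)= (1 5 12)(7 11 15)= [0, 5, 2, 3, 4, 12, 6, 11, 8, 9, 10, 15, 1, 13, 14, 7]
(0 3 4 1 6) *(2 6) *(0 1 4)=[3, 2, 6, 0, 4, 5, 1]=(0 3)(1 2 6)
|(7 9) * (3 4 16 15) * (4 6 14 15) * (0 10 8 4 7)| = 28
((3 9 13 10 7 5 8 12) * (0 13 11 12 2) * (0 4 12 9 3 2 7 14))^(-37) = ((0 13 10 14)(2 4 12)(5 8 7)(9 11))^(-37) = (0 14 10 13)(2 12 4)(5 7 8)(9 11)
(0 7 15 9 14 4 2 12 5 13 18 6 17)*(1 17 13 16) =(0 7 15 9 14 4 2 12 5 16 1 17)(6 13 18) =[7, 17, 12, 3, 2, 16, 13, 15, 8, 14, 10, 11, 5, 18, 4, 9, 1, 0, 6]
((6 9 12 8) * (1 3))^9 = (1 3)(6 9 12 8)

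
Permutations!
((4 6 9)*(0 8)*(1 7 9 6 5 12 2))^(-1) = ((0 8)(1 7 9 4 5 12 2))^(-1) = (0 8)(1 2 12 5 4 9 7)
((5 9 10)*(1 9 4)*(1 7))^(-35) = (1 9 10 5 4 7)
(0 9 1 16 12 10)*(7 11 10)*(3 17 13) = (0 9 1 16 12 7 11 10)(3 17 13) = [9, 16, 2, 17, 4, 5, 6, 11, 8, 1, 0, 10, 7, 3, 14, 15, 12, 13]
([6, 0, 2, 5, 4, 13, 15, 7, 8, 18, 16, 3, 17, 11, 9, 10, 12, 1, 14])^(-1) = (0 1 17 12 16 10 15 6)(3 11 13 5)(9 14 18)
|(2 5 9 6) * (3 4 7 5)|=|(2 3 4 7 5 9 6)|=7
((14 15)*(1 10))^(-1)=(1 10)(14 15)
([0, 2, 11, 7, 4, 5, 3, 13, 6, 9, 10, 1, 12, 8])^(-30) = [0, 1, 2, 3, 4, 5, 6, 7, 8, 9, 10, 11, 12, 13]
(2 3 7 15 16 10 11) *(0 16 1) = (0 16 10 11 2 3 7 15 1) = [16, 0, 3, 7, 4, 5, 6, 15, 8, 9, 11, 2, 12, 13, 14, 1, 10]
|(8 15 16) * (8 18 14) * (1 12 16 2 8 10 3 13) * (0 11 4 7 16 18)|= 105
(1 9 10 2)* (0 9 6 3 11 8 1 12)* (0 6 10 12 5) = [9, 10, 5, 11, 4, 0, 3, 7, 1, 12, 2, 8, 6] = (0 9 12 6 3 11 8 1 10 2 5)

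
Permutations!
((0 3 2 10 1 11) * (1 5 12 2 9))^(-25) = ((0 3 9 1 11)(2 10 5 12))^(-25) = (2 12 5 10)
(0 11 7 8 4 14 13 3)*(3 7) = (0 11 3)(4 14 13 7 8) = [11, 1, 2, 0, 14, 5, 6, 8, 4, 9, 10, 3, 12, 7, 13]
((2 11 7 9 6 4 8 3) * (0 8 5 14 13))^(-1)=((0 8 3 2 11 7 9 6 4 5 14 13))^(-1)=(0 13 14 5 4 6 9 7 11 2 3 8)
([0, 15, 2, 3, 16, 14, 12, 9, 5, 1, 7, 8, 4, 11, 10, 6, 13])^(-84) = [0, 1, 2, 3, 4, 5, 6, 7, 8, 9, 10, 11, 12, 13, 14, 15, 16]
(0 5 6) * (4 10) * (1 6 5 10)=(0 10 4 1 6)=[10, 6, 2, 3, 1, 5, 0, 7, 8, 9, 4]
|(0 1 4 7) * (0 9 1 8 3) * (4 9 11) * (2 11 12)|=30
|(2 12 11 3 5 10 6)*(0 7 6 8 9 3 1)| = 35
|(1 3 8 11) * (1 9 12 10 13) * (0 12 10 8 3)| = 8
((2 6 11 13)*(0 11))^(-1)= (0 6 2 13 11)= ((0 11 13 2 6))^(-1)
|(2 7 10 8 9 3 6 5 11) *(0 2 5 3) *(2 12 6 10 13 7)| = 14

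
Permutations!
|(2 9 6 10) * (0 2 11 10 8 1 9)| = |(0 2)(1 9 6 8)(10 11)| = 4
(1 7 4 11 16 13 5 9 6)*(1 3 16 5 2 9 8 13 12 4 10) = (1 7 10)(2 9 6 3 16 12 4 11 5 8 13) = [0, 7, 9, 16, 11, 8, 3, 10, 13, 6, 1, 5, 4, 2, 14, 15, 12]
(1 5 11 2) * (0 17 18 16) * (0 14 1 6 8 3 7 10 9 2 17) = (1 5 11 17 18 16 14)(2 6 8 3 7 10 9) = [0, 5, 6, 7, 4, 11, 8, 10, 3, 2, 9, 17, 12, 13, 1, 15, 14, 18, 16]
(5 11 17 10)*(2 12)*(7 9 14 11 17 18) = (2 12)(5 17 10)(7 9 14 11 18) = [0, 1, 12, 3, 4, 17, 6, 9, 8, 14, 5, 18, 2, 13, 11, 15, 16, 10, 7]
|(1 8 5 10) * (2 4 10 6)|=7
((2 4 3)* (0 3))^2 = ((0 3 2 4))^2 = (0 2)(3 4)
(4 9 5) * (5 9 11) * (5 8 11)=(4 5)(8 11)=[0, 1, 2, 3, 5, 4, 6, 7, 11, 9, 10, 8]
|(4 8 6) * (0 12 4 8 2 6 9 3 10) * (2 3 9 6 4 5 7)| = 8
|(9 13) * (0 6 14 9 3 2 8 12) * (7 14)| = 10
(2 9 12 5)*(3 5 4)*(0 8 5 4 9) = (0 8 5 2)(3 4)(9 12) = [8, 1, 0, 4, 3, 2, 6, 7, 5, 12, 10, 11, 9]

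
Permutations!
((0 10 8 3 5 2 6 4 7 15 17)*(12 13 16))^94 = (0 6 10 4 8 7 3 15 5 17 2)(12 13 16)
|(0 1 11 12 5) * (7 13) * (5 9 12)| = 4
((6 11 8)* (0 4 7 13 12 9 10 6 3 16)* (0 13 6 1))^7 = (0 16 4 13 7 12 6 9 11 10 8 1 3)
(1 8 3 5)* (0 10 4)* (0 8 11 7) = [10, 11, 2, 5, 8, 1, 6, 0, 3, 9, 4, 7] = (0 10 4 8 3 5 1 11 7)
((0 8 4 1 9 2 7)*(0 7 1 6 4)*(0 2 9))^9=((9)(0 8 2 1)(4 6))^9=(9)(0 8 2 1)(4 6)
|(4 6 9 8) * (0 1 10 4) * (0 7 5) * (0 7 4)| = |(0 1 10)(4 6 9 8)(5 7)| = 12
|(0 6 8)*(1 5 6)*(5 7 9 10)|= 8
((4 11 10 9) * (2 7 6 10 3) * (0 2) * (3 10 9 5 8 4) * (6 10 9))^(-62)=(0 9 4 5 7)(2 3 11 8 10)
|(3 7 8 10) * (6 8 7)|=|(3 6 8 10)|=4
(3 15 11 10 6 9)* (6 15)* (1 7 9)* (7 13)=(1 13 7 9 3 6)(10 15 11)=[0, 13, 2, 6, 4, 5, 1, 9, 8, 3, 15, 10, 12, 7, 14, 11]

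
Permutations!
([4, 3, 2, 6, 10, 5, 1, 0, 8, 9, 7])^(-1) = (0 7 10 4)(1 6 3)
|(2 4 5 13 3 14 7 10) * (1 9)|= |(1 9)(2 4 5 13 3 14 7 10)|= 8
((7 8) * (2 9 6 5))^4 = (9) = ((2 9 6 5)(7 8))^4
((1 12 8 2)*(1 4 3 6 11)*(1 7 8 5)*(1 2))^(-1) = (1 8 7 11 6 3 4 2 5 12)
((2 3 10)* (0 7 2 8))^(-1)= (0 8 10 3 2 7)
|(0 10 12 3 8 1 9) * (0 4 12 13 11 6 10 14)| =12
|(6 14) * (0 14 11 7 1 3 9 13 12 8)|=|(0 14 6 11 7 1 3 9 13 12 8)|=11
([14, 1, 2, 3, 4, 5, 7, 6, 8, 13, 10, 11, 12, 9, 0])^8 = [0, 1, 2, 3, 4, 5, 6, 7, 8, 9, 10, 11, 12, 13, 14]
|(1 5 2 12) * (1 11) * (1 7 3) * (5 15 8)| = |(1 15 8 5 2 12 11 7 3)| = 9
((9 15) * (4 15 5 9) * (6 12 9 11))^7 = (4 15)(5 6 9 11 12)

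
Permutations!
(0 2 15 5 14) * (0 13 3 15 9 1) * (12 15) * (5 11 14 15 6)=(0 2 9 1)(3 12 6 5 15 11 14 13)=[2, 0, 9, 12, 4, 15, 5, 7, 8, 1, 10, 14, 6, 3, 13, 11]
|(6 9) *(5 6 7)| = |(5 6 9 7)| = 4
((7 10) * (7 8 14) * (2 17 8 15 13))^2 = (2 8 7 15)(10 13 17 14)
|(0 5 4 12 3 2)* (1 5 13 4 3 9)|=9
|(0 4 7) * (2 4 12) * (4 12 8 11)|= 10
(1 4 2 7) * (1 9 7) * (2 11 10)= (1 4 11 10 2)(7 9)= [0, 4, 1, 3, 11, 5, 6, 9, 8, 7, 2, 10]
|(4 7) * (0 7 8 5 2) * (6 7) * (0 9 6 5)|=8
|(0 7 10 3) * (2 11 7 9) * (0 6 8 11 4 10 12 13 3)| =35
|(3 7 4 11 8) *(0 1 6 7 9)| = 9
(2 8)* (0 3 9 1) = (0 3 9 1)(2 8) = [3, 0, 8, 9, 4, 5, 6, 7, 2, 1]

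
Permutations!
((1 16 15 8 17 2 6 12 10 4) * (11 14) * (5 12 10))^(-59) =(1 17 4 8 10 15 6 16 2)(5 12)(11 14)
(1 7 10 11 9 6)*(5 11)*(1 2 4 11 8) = (1 7 10 5 8)(2 4 11 9 6) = [0, 7, 4, 3, 11, 8, 2, 10, 1, 6, 5, 9]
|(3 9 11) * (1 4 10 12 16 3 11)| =7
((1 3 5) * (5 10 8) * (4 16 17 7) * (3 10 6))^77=((1 10 8 5)(3 6)(4 16 17 7))^77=(1 10 8 5)(3 6)(4 16 17 7)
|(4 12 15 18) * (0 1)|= |(0 1)(4 12 15 18)|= 4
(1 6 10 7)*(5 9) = (1 6 10 7)(5 9) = [0, 6, 2, 3, 4, 9, 10, 1, 8, 5, 7]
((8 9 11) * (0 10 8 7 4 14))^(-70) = (0 8 11 4)(7 14 10 9)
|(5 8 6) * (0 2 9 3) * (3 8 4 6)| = 15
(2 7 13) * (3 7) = [0, 1, 3, 7, 4, 5, 6, 13, 8, 9, 10, 11, 12, 2] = (2 3 7 13)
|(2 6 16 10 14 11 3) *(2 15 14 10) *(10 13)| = 12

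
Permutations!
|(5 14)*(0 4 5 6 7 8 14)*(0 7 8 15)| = 15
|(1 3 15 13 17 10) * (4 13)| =7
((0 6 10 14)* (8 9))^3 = ((0 6 10 14)(8 9))^3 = (0 14 10 6)(8 9)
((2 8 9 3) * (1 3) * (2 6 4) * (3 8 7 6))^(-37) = ((1 8 9)(2 7 6 4))^(-37) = (1 9 8)(2 4 6 7)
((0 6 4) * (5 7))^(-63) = (5 7)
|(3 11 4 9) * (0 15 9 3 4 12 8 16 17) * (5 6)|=|(0 15 9 4 3 11 12 8 16 17)(5 6)|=10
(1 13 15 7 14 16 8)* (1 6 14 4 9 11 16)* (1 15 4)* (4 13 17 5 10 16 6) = (1 17 5 10 16 8 4 9 11 6 14 15 7) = [0, 17, 2, 3, 9, 10, 14, 1, 4, 11, 16, 6, 12, 13, 15, 7, 8, 5]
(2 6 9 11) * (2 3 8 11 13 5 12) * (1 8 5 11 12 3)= (1 8 12 2 6 9 13 11)(3 5)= [0, 8, 6, 5, 4, 3, 9, 7, 12, 13, 10, 1, 2, 11]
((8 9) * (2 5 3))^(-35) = ((2 5 3)(8 9))^(-35) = (2 5 3)(8 9)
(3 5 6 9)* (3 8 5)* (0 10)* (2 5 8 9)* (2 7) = (0 10)(2 5 6 7) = [10, 1, 5, 3, 4, 6, 7, 2, 8, 9, 0]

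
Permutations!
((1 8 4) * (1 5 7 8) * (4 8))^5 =((8)(4 5 7))^5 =(8)(4 7 5)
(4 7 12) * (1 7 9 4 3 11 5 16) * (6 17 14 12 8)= (1 7 8 6 17 14 12 3 11 5 16)(4 9)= [0, 7, 2, 11, 9, 16, 17, 8, 6, 4, 10, 5, 3, 13, 12, 15, 1, 14]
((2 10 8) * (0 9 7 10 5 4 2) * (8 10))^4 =((10)(0 9 7 8)(2 5 4))^4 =(10)(2 5 4)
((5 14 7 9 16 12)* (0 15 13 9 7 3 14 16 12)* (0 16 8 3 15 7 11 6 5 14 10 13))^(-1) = (16)(0 15 14 12 9 13 10 3 8 5 6 11 7)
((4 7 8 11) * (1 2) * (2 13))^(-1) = (1 2 13)(4 11 8 7)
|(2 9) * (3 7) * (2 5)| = 6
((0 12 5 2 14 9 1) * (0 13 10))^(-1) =((0 12 5 2 14 9 1 13 10))^(-1) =(0 10 13 1 9 14 2 5 12)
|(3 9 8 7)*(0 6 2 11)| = 4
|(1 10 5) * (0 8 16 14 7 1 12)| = |(0 8 16 14 7 1 10 5 12)| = 9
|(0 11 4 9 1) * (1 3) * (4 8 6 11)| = 15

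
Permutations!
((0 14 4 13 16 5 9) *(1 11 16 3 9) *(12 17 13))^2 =((0 14 4 12 17 13 3 9)(1 11 16 5))^2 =(0 4 17 3)(1 16)(5 11)(9 14 12 13)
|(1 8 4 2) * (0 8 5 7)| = |(0 8 4 2 1 5 7)| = 7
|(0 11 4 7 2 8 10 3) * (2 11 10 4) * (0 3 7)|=7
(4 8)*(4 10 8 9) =(4 9)(8 10) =[0, 1, 2, 3, 9, 5, 6, 7, 10, 4, 8]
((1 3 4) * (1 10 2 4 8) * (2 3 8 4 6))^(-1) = ((1 8)(2 6)(3 4 10))^(-1) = (1 8)(2 6)(3 10 4)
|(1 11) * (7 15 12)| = |(1 11)(7 15 12)| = 6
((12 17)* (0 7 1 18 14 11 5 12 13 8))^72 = (0 5 7 12 1 17 18 13 14 8 11)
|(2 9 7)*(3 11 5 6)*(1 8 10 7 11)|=10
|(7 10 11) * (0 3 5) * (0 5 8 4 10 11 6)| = 6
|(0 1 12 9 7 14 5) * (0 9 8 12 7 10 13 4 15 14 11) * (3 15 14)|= |(0 1 7 11)(3 15)(4 14 5 9 10 13)(8 12)|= 12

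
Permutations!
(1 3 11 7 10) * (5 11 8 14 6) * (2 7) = (1 3 8 14 6 5 11 2 7 10) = [0, 3, 7, 8, 4, 11, 5, 10, 14, 9, 1, 2, 12, 13, 6]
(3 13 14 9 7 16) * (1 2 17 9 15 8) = (1 2 17 9 7 16 3 13 14 15 8) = [0, 2, 17, 13, 4, 5, 6, 16, 1, 7, 10, 11, 12, 14, 15, 8, 3, 9]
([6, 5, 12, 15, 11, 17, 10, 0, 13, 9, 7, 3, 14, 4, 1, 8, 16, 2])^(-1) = [7, 14, 17, 11, 13, 1, 0, 10, 15, 9, 6, 4, 2, 8, 12, 3, 16, 5]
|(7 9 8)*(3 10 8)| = |(3 10 8 7 9)| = 5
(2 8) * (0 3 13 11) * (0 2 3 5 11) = (0 5 11 2 8 3 13) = [5, 1, 8, 13, 4, 11, 6, 7, 3, 9, 10, 2, 12, 0]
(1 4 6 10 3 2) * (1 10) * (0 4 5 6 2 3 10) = (10)(0 4 2)(1 5 6) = [4, 5, 0, 3, 2, 6, 1, 7, 8, 9, 10]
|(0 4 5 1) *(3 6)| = 4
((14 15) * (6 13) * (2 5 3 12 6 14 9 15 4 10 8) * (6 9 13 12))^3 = (2 6 15 4)(3 9 14 8)(5 12 13 10)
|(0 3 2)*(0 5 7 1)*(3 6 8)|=8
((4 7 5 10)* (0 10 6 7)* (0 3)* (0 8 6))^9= ((0 10 4 3 8 6 7 5))^9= (0 10 4 3 8 6 7 5)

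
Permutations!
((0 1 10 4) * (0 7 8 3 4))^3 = ((0 1 10)(3 4 7 8))^3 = (10)(3 8 7 4)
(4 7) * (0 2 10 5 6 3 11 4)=(0 2 10 5 6 3 11 4 7)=[2, 1, 10, 11, 7, 6, 3, 0, 8, 9, 5, 4]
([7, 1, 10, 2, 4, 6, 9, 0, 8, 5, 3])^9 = (10)(0 7)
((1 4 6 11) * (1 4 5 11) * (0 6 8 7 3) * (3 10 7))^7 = (0 3 8 4 11 5 1 6)(7 10)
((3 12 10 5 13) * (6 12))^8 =((3 6 12 10 5 13))^8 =(3 12 5)(6 10 13)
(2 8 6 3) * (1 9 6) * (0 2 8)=[2, 9, 0, 8, 4, 5, 3, 7, 1, 6]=(0 2)(1 9 6 3 8)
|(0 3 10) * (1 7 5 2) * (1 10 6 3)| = 6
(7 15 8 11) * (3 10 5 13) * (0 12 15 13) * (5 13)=(0 12 15 8 11 7 5)(3 10 13)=[12, 1, 2, 10, 4, 0, 6, 5, 11, 9, 13, 7, 15, 3, 14, 8]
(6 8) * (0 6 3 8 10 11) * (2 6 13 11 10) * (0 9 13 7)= (0 7)(2 6)(3 8)(9 13 11)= [7, 1, 6, 8, 4, 5, 2, 0, 3, 13, 10, 9, 12, 11]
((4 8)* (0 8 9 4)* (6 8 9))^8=((0 9 4 6 8))^8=(0 6 9 8 4)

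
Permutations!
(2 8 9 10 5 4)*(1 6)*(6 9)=(1 9 10 5 4 2 8 6)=[0, 9, 8, 3, 2, 4, 1, 7, 6, 10, 5]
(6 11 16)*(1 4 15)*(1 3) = (1 4 15 3)(6 11 16) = [0, 4, 2, 1, 15, 5, 11, 7, 8, 9, 10, 16, 12, 13, 14, 3, 6]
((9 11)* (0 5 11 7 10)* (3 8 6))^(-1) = (0 10 7 9 11 5)(3 6 8)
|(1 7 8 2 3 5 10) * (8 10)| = 12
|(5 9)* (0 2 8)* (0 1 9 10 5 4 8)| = |(0 2)(1 9 4 8)(5 10)| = 4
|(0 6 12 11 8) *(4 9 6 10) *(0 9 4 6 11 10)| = |(6 12 10)(8 9 11)| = 3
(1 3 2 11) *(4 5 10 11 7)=[0, 3, 7, 2, 5, 10, 6, 4, 8, 9, 11, 1]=(1 3 2 7 4 5 10 11)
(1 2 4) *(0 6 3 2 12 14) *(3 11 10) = [6, 12, 4, 2, 1, 5, 11, 7, 8, 9, 3, 10, 14, 13, 0] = (0 6 11 10 3 2 4 1 12 14)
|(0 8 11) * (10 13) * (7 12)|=|(0 8 11)(7 12)(10 13)|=6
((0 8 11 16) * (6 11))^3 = (0 11 8 16 6)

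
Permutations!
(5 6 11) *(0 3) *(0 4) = [3, 1, 2, 4, 0, 6, 11, 7, 8, 9, 10, 5] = (0 3 4)(5 6 11)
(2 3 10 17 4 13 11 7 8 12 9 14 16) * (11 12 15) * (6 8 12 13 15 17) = [0, 1, 3, 10, 15, 5, 8, 12, 17, 14, 6, 7, 9, 13, 16, 11, 2, 4] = (2 3 10 6 8 17 4 15 11 7 12 9 14 16)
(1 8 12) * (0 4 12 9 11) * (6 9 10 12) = (0 4 6 9 11)(1 8 10 12) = [4, 8, 2, 3, 6, 5, 9, 7, 10, 11, 12, 0, 1]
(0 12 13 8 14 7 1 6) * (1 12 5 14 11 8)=(0 5 14 7 12 13 1 6)(8 11)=[5, 6, 2, 3, 4, 14, 0, 12, 11, 9, 10, 8, 13, 1, 7]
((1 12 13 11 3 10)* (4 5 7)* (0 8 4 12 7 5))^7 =(13)(0 8 4)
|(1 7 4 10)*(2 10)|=5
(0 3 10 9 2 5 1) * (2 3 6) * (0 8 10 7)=(0 6 2 5 1 8 10 9 3 7)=[6, 8, 5, 7, 4, 1, 2, 0, 10, 3, 9]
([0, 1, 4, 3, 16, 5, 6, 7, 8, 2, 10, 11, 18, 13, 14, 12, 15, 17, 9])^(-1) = (2 9 18 12 15 16 4)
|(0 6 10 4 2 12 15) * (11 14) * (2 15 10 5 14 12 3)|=|(0 6 5 14 11 12 10 4 15)(2 3)|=18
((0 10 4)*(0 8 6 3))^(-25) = ((0 10 4 8 6 3))^(-25) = (0 3 6 8 4 10)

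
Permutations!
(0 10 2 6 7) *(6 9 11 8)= [10, 1, 9, 3, 4, 5, 7, 0, 6, 11, 2, 8]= (0 10 2 9 11 8 6 7)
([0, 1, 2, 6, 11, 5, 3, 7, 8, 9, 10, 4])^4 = [0, 1, 2, 3, 4, 5, 6, 7, 8, 9, 10, 11]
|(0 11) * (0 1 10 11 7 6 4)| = |(0 7 6 4)(1 10 11)| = 12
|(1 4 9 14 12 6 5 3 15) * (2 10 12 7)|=|(1 4 9 14 7 2 10 12 6 5 3 15)|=12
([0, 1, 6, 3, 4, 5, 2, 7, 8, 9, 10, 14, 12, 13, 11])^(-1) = [0, 1, 6, 3, 4, 5, 2, 7, 8, 9, 10, 14, 12, 13, 11]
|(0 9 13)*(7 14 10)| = 3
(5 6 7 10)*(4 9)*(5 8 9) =(4 5 6 7 10 8 9) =[0, 1, 2, 3, 5, 6, 7, 10, 9, 4, 8]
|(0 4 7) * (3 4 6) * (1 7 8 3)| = 12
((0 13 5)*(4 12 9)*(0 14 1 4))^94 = ((0 13 5 14 1 4 12 9))^94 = (0 12 1 5)(4 14 13 9)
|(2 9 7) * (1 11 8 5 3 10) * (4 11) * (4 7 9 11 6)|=8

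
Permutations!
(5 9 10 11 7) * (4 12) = [0, 1, 2, 3, 12, 9, 6, 5, 8, 10, 11, 7, 4] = (4 12)(5 9 10 11 7)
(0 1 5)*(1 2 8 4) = (0 2 8 4 1 5) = [2, 5, 8, 3, 1, 0, 6, 7, 4]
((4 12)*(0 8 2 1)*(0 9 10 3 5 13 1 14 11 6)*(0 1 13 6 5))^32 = (0 3 10 9 1 6 5 11 14 2 8)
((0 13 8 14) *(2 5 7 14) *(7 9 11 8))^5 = (0 13 7 14)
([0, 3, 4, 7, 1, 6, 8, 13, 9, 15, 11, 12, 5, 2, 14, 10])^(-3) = (1 13)(2 3)(4 7)(5 10 8 12 15 6 11 9)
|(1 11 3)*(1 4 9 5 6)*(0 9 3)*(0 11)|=10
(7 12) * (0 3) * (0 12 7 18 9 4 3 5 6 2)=(0 5 6 2)(3 12 18 9 4)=[5, 1, 0, 12, 3, 6, 2, 7, 8, 4, 10, 11, 18, 13, 14, 15, 16, 17, 9]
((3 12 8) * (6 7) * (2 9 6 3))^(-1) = ((2 9 6 7 3 12 8))^(-1) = (2 8 12 3 7 6 9)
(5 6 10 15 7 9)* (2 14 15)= [0, 1, 14, 3, 4, 6, 10, 9, 8, 5, 2, 11, 12, 13, 15, 7]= (2 14 15 7 9 5 6 10)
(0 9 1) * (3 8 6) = (0 9 1)(3 8 6) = [9, 0, 2, 8, 4, 5, 3, 7, 6, 1]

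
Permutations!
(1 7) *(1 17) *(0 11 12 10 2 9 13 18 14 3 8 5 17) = (0 11 12 10 2 9 13 18 14 3 8 5 17 1 7) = [11, 7, 9, 8, 4, 17, 6, 0, 5, 13, 2, 12, 10, 18, 3, 15, 16, 1, 14]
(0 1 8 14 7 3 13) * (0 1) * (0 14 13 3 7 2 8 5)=(0 14 2 8 13 1 5)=[14, 5, 8, 3, 4, 0, 6, 7, 13, 9, 10, 11, 12, 1, 2]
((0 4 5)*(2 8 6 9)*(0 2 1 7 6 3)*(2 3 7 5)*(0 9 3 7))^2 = (0 2)(1 7 3)(4 8)(5 6 9) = ((0 4 2 8)(1 5 7 6 3 9))^2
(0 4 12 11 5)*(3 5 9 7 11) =(0 4 12 3 5)(7 11 9) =[4, 1, 2, 5, 12, 0, 6, 11, 8, 7, 10, 9, 3]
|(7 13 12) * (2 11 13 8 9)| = |(2 11 13 12 7 8 9)| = 7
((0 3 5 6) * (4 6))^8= (0 4 3 6 5)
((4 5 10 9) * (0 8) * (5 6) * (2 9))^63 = (0 8)(2 6)(4 10)(5 9)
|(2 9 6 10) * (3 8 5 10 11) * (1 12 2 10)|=9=|(1 12 2 9 6 11 3 8 5)|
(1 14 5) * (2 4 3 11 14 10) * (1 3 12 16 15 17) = (1 10 2 4 12 16 15 17)(3 11 14 5) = [0, 10, 4, 11, 12, 3, 6, 7, 8, 9, 2, 14, 16, 13, 5, 17, 15, 1]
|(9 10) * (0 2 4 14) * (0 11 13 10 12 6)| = |(0 2 4 14 11 13 10 9 12 6)| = 10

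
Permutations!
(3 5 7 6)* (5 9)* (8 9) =[0, 1, 2, 8, 4, 7, 3, 6, 9, 5] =(3 8 9 5 7 6)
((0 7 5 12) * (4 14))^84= (14)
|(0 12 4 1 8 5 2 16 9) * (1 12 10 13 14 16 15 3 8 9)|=|(0 10 13 14 16 1 9)(2 15 3 8 5)(4 12)|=70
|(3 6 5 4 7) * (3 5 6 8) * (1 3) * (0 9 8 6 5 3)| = 20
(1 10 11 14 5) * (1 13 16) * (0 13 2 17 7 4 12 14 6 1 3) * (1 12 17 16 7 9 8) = (0 13 7 4 17 9 8 1 10 11 6 12 14 5 2 16 3) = [13, 10, 16, 0, 17, 2, 12, 4, 1, 8, 11, 6, 14, 7, 5, 15, 3, 9]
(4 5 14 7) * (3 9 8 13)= (3 9 8 13)(4 5 14 7)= [0, 1, 2, 9, 5, 14, 6, 4, 13, 8, 10, 11, 12, 3, 7]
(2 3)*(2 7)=(2 3 7)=[0, 1, 3, 7, 4, 5, 6, 2]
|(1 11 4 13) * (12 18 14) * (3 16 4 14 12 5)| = |(1 11 14 5 3 16 4 13)(12 18)| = 8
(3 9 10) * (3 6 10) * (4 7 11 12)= (3 9)(4 7 11 12)(6 10)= [0, 1, 2, 9, 7, 5, 10, 11, 8, 3, 6, 12, 4]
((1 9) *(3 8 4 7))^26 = (9)(3 4)(7 8)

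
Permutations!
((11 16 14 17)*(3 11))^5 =(17)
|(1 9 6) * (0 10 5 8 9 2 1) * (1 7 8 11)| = |(0 10 5 11 1 2 7 8 9 6)| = 10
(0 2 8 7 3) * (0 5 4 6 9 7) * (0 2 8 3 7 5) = [8, 1, 3, 0, 6, 4, 9, 7, 2, 5] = (0 8 2 3)(4 6 9 5)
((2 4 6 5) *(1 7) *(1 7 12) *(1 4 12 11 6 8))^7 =((1 11 6 5 2 12 4 8))^7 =(1 8 4 12 2 5 6 11)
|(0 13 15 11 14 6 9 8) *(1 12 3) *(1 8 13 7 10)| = |(0 7 10 1 12 3 8)(6 9 13 15 11 14)| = 42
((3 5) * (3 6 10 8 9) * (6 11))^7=(11)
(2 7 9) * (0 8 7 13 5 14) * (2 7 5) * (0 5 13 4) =[8, 1, 4, 3, 0, 14, 6, 9, 13, 7, 10, 11, 12, 2, 5] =(0 8 13 2 4)(5 14)(7 9)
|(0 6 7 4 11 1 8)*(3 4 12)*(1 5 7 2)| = |(0 6 2 1 8)(3 4 11 5 7 12)| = 30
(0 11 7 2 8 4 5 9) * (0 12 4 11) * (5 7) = (2 8 11 5 9 12 4 7) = [0, 1, 8, 3, 7, 9, 6, 2, 11, 12, 10, 5, 4]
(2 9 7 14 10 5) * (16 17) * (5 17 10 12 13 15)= (2 9 7 14 12 13 15 5)(10 17 16)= [0, 1, 9, 3, 4, 2, 6, 14, 8, 7, 17, 11, 13, 15, 12, 5, 10, 16]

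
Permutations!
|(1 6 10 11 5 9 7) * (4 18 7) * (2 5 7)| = 5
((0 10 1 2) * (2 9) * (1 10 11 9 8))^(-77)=(0 2 9 11)(1 8)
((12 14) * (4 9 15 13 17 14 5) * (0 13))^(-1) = ((0 13 17 14 12 5 4 9 15))^(-1) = (0 15 9 4 5 12 14 17 13)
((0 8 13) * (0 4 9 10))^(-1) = (0 10 9 4 13 8)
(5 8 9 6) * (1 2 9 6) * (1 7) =(1 2 9 7)(5 8 6) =[0, 2, 9, 3, 4, 8, 5, 1, 6, 7]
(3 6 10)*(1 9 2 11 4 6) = (1 9 2 11 4 6 10 3) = [0, 9, 11, 1, 6, 5, 10, 7, 8, 2, 3, 4]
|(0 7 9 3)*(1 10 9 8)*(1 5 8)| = |(0 7 1 10 9 3)(5 8)| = 6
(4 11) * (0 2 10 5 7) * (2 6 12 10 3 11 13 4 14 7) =[6, 1, 3, 11, 13, 2, 12, 0, 8, 9, 5, 14, 10, 4, 7] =(0 6 12 10 5 2 3 11 14 7)(4 13)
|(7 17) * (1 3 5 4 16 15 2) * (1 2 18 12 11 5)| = |(1 3)(4 16 15 18 12 11 5)(7 17)| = 14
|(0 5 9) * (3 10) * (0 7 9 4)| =|(0 5 4)(3 10)(7 9)| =6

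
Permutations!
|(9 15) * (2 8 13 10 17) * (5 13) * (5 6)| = 14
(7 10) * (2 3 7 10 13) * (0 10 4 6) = [10, 1, 3, 7, 6, 5, 0, 13, 8, 9, 4, 11, 12, 2] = (0 10 4 6)(2 3 7 13)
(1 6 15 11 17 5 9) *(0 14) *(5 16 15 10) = (0 14)(1 6 10 5 9)(11 17 16 15) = [14, 6, 2, 3, 4, 9, 10, 7, 8, 1, 5, 17, 12, 13, 0, 11, 15, 16]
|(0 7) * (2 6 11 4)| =4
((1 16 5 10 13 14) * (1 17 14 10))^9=((1 16 5)(10 13)(14 17))^9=(10 13)(14 17)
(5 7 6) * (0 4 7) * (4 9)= (0 9 4 7 6 5)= [9, 1, 2, 3, 7, 0, 5, 6, 8, 4]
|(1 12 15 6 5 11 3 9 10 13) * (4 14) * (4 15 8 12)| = |(1 4 14 15 6 5 11 3 9 10 13)(8 12)| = 22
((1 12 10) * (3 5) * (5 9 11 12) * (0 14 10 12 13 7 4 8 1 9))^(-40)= (0 8 11)(1 13 14)(3 4 9)(5 7 10)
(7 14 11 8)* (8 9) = [0, 1, 2, 3, 4, 5, 6, 14, 7, 8, 10, 9, 12, 13, 11] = (7 14 11 9 8)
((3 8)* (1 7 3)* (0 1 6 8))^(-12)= ((0 1 7 3)(6 8))^(-12)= (8)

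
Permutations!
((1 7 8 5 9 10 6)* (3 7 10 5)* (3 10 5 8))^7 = ((1 5 9 8 10 6)(3 7))^7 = (1 5 9 8 10 6)(3 7)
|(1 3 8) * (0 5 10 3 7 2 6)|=9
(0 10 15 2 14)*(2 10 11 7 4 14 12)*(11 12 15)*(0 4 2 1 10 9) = (0 12 1 10 11 7 2 15 9)(4 14) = [12, 10, 15, 3, 14, 5, 6, 2, 8, 0, 11, 7, 1, 13, 4, 9]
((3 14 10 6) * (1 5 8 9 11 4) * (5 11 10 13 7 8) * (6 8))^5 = (14)(1 4 11)(8 10 9)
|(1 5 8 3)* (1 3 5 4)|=|(1 4)(5 8)|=2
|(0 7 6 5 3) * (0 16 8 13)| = 8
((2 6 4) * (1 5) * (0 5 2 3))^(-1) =(0 3 4 6 2 1 5) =((0 5 1 2 6 4 3))^(-1)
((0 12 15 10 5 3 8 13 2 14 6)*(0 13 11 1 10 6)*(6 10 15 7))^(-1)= ((0 12 7 6 13 2 14)(1 15 10 5 3 8 11))^(-1)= (0 14 2 13 6 7 12)(1 11 8 3 5 10 15)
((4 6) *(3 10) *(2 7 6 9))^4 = (10)(2 9 4 6 7)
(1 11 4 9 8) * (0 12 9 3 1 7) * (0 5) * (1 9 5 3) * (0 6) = (0 12 5 6)(1 11 4)(3 9 8 7) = [12, 11, 2, 9, 1, 6, 0, 3, 7, 8, 10, 4, 5]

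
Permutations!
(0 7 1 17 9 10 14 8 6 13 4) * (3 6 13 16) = (0 7 1 17 9 10 14 8 13 4)(3 6 16) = [7, 17, 2, 6, 0, 5, 16, 1, 13, 10, 14, 11, 12, 4, 8, 15, 3, 9]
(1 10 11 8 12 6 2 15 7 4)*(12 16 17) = (1 10 11 8 16 17 12 6 2 15 7 4) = [0, 10, 15, 3, 1, 5, 2, 4, 16, 9, 11, 8, 6, 13, 14, 7, 17, 12]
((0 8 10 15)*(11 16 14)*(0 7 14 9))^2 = (0 10 7 11 9 8 15 14 16)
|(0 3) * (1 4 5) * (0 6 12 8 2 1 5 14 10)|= 10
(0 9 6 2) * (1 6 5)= (0 9 5 1 6 2)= [9, 6, 0, 3, 4, 1, 2, 7, 8, 5]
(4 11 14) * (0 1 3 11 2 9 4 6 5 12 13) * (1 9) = [9, 3, 1, 11, 2, 12, 5, 7, 8, 4, 10, 14, 13, 0, 6] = (0 9 4 2 1 3 11 14 6 5 12 13)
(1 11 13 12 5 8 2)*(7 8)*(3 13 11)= [0, 3, 1, 13, 4, 7, 6, 8, 2, 9, 10, 11, 5, 12]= (1 3 13 12 5 7 8 2)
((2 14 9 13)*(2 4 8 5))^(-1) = (2 5 8 4 13 9 14)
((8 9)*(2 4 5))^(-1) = (2 5 4)(8 9)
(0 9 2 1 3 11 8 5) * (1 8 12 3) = (0 9 2 8 5)(3 11 12) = [9, 1, 8, 11, 4, 0, 6, 7, 5, 2, 10, 12, 3]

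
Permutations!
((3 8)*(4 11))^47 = ((3 8)(4 11))^47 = (3 8)(4 11)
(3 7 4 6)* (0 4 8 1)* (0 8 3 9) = (0 4 6 9)(1 8)(3 7) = [4, 8, 2, 7, 6, 5, 9, 3, 1, 0]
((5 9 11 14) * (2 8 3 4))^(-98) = ((2 8 3 4)(5 9 11 14))^(-98) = (2 3)(4 8)(5 11)(9 14)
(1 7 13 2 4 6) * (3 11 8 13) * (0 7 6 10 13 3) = [7, 6, 4, 11, 10, 5, 1, 0, 3, 9, 13, 8, 12, 2] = (0 7)(1 6)(2 4 10 13)(3 11 8)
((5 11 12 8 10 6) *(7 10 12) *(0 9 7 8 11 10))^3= ((0 9 7)(5 10 6)(8 12 11))^3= (12)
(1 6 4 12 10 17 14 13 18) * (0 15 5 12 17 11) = (0 15 5 12 10 11)(1 6 4 17 14 13 18) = [15, 6, 2, 3, 17, 12, 4, 7, 8, 9, 11, 0, 10, 18, 13, 5, 16, 14, 1]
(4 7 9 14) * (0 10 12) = (0 10 12)(4 7 9 14) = [10, 1, 2, 3, 7, 5, 6, 9, 8, 14, 12, 11, 0, 13, 4]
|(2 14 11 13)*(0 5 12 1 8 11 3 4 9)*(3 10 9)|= |(0 5 12 1 8 11 13 2 14 10 9)(3 4)|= 22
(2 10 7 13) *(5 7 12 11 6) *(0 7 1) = (0 7 13 2 10 12 11 6 5 1) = [7, 0, 10, 3, 4, 1, 5, 13, 8, 9, 12, 6, 11, 2]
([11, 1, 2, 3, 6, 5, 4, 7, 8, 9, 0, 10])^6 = (11)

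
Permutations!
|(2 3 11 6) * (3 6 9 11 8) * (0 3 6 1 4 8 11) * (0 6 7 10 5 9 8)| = 12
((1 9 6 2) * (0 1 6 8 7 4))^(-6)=((0 1 9 8 7 4)(2 6))^(-6)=(9)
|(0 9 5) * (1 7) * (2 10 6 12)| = |(0 9 5)(1 7)(2 10 6 12)| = 12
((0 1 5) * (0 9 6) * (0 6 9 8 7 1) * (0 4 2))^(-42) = ((9)(0 4 2)(1 5 8 7))^(-42) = (9)(1 8)(5 7)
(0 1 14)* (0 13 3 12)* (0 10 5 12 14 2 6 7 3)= [1, 2, 6, 14, 4, 12, 7, 3, 8, 9, 5, 11, 10, 0, 13]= (0 1 2 6 7 3 14 13)(5 12 10)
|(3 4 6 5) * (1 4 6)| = 6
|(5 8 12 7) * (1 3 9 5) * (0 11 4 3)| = |(0 11 4 3 9 5 8 12 7 1)| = 10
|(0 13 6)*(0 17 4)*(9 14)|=|(0 13 6 17 4)(9 14)|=10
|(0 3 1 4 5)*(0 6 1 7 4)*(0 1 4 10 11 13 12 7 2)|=15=|(0 3 2)(4 5 6)(7 10 11 13 12)|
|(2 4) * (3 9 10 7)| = |(2 4)(3 9 10 7)| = 4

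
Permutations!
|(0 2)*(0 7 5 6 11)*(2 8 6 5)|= 4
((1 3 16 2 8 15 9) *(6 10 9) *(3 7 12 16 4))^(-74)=(1 15 12 10 2)(6 16 9 8 7)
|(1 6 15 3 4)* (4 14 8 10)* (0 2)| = 8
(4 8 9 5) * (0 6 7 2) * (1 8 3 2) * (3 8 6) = [3, 6, 0, 2, 8, 4, 7, 1, 9, 5] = (0 3 2)(1 6 7)(4 8 9 5)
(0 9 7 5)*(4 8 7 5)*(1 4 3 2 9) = [1, 4, 9, 2, 8, 0, 6, 3, 7, 5] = (0 1 4 8 7 3 2 9 5)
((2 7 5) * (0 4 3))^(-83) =((0 4 3)(2 7 5))^(-83) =(0 4 3)(2 7 5)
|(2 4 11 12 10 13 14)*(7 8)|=14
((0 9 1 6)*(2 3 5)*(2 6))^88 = (0 3 9 5 1 6 2)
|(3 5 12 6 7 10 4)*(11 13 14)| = |(3 5 12 6 7 10 4)(11 13 14)| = 21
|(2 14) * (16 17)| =2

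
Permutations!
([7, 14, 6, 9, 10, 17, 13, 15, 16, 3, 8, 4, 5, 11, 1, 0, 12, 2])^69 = (1 14)(2 11 8 5 6 4 16 17 13 10 12)(3 9)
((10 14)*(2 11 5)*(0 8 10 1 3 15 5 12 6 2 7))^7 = (0 5 3 14 8 7 15 1 10)(2 6 12 11)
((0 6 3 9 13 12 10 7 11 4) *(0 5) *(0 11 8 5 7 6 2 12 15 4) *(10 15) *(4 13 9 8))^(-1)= ((0 2 12 15 13 10 6 3 8 5 11)(4 7))^(-1)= (0 11 5 8 3 6 10 13 15 12 2)(4 7)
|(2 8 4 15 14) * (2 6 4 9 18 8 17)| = |(2 17)(4 15 14 6)(8 9 18)| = 12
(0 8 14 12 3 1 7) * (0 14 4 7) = (0 8 4 7 14 12 3 1) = [8, 0, 2, 1, 7, 5, 6, 14, 4, 9, 10, 11, 3, 13, 12]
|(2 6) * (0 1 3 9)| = |(0 1 3 9)(2 6)| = 4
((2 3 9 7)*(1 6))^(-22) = ((1 6)(2 3 9 7))^(-22) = (2 9)(3 7)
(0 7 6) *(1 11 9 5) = (0 7 6)(1 11 9 5) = [7, 11, 2, 3, 4, 1, 0, 6, 8, 5, 10, 9]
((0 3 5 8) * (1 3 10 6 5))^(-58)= (0 6 8 10 5)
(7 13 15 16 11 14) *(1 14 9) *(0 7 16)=(0 7 13 15)(1 14 16 11 9)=[7, 14, 2, 3, 4, 5, 6, 13, 8, 1, 10, 9, 12, 15, 16, 0, 11]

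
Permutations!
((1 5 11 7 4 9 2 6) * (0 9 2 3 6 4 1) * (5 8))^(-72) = ((0 9 3 6)(1 8 5 11 7)(2 4))^(-72) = (1 11 8 7 5)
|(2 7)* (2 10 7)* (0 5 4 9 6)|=|(0 5 4 9 6)(7 10)|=10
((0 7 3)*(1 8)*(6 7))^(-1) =((0 6 7 3)(1 8))^(-1) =(0 3 7 6)(1 8)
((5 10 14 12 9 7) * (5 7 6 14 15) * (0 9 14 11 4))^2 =((0 9 6 11 4)(5 10 15)(12 14))^2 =(0 6 4 9 11)(5 15 10)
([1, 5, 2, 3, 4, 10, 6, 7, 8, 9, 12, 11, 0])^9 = [12, 0, 2, 3, 4, 1, 6, 7, 8, 9, 5, 11, 10]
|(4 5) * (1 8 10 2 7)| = |(1 8 10 2 7)(4 5)| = 10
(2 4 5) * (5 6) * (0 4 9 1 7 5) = (0 4 6)(1 7 5 2 9) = [4, 7, 9, 3, 6, 2, 0, 5, 8, 1]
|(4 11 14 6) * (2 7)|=4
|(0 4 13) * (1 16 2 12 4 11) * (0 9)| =9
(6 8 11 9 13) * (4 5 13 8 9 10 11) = (4 5 13 6 9 8)(10 11) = [0, 1, 2, 3, 5, 13, 9, 7, 4, 8, 11, 10, 12, 6]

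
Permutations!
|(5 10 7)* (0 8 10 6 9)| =|(0 8 10 7 5 6 9)| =7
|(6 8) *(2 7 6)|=|(2 7 6 8)|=4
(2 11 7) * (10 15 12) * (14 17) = (2 11 7)(10 15 12)(14 17) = [0, 1, 11, 3, 4, 5, 6, 2, 8, 9, 15, 7, 10, 13, 17, 12, 16, 14]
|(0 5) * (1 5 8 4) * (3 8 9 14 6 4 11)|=|(0 9 14 6 4 1 5)(3 8 11)|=21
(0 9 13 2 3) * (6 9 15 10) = (0 15 10 6 9 13 2 3) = [15, 1, 3, 0, 4, 5, 9, 7, 8, 13, 6, 11, 12, 2, 14, 10]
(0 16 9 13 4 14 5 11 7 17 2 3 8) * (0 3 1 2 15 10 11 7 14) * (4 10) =(0 16 9 13 10 11 14 5 7 17 15 4)(1 2)(3 8) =[16, 2, 1, 8, 0, 7, 6, 17, 3, 13, 11, 14, 12, 10, 5, 4, 9, 15]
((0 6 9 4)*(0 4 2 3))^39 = (0 3 2 9 6)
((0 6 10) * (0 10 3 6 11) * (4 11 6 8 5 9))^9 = ((0 6 3 8 5 9 4 11))^9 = (0 6 3 8 5 9 4 11)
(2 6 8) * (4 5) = (2 6 8)(4 5) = [0, 1, 6, 3, 5, 4, 8, 7, 2]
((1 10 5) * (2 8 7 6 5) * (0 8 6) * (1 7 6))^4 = (0 7 5 6 8)(1 10 2)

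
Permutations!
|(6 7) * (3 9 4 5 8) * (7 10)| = 15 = |(3 9 4 5 8)(6 10 7)|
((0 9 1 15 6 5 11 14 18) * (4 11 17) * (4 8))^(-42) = (0 17)(1 4)(5 18)(6 14)(8 9)(11 15)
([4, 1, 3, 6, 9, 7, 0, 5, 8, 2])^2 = (0 9 3)(2 6 4)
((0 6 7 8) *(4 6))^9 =((0 4 6 7 8))^9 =(0 8 7 6 4)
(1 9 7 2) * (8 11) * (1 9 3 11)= (1 3 11 8)(2 9 7)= [0, 3, 9, 11, 4, 5, 6, 2, 1, 7, 10, 8]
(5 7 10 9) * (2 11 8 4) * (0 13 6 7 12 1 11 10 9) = (0 13 6 7 9 5 12 1 11 8 4 2 10) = [13, 11, 10, 3, 2, 12, 7, 9, 4, 5, 0, 8, 1, 6]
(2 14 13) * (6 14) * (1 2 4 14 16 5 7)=(1 2 6 16 5 7)(4 14 13)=[0, 2, 6, 3, 14, 7, 16, 1, 8, 9, 10, 11, 12, 4, 13, 15, 5]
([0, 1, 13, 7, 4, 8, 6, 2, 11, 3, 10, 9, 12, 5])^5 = (2 9 5 7 11 13 3 8)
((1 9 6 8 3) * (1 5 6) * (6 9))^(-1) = ((1 6 8 3 5 9))^(-1) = (1 9 5 3 8 6)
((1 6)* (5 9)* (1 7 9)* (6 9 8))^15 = ((1 9 5)(6 7 8))^15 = (9)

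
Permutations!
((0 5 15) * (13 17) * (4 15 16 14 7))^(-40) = ((0 5 16 14 7 4 15)(13 17))^(-40) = (17)(0 16 7 15 5 14 4)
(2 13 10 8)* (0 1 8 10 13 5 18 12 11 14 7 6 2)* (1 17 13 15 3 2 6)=[17, 8, 5, 2, 4, 18, 6, 1, 0, 9, 10, 14, 11, 15, 7, 3, 16, 13, 12]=(0 17 13 15 3 2 5 18 12 11 14 7 1 8)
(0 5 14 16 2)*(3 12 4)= (0 5 14 16 2)(3 12 4)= [5, 1, 0, 12, 3, 14, 6, 7, 8, 9, 10, 11, 4, 13, 16, 15, 2]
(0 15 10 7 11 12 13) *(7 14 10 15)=(15)(0 7 11 12 13)(10 14)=[7, 1, 2, 3, 4, 5, 6, 11, 8, 9, 14, 12, 13, 0, 10, 15]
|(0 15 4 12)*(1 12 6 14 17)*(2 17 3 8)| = |(0 15 4 6 14 3 8 2 17 1 12)| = 11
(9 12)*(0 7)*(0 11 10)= [7, 1, 2, 3, 4, 5, 6, 11, 8, 12, 0, 10, 9]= (0 7 11 10)(9 12)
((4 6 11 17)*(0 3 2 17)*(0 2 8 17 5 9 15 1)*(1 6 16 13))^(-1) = (0 1 13 16 4 17 8 3)(2 11 6 15 9 5)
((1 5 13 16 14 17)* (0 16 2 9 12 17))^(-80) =(0 16 14)(1 9 5 12 13 17 2)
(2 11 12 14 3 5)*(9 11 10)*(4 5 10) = (2 4 5)(3 10 9 11 12 14) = [0, 1, 4, 10, 5, 2, 6, 7, 8, 11, 9, 12, 14, 13, 3]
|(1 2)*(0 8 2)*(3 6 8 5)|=|(0 5 3 6 8 2 1)|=7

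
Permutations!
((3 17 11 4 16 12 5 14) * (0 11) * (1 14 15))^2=(0 4 12 15 14 17 11 16 5 1 3)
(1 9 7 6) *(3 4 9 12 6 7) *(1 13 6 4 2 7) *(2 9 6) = (1 12 4 6 13 2 7)(3 9) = [0, 12, 7, 9, 6, 5, 13, 1, 8, 3, 10, 11, 4, 2]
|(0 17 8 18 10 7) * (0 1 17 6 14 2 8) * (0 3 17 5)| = |(0 6 14 2 8 18 10 7 1 5)(3 17)| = 10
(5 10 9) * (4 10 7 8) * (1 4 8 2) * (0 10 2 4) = (0 10 9 5 7 4 2 1) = [10, 0, 1, 3, 2, 7, 6, 4, 8, 5, 9]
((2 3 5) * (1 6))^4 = (6)(2 3 5)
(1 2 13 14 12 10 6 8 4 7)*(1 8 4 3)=(1 2 13 14 12 10 6 4 7 8 3)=[0, 2, 13, 1, 7, 5, 4, 8, 3, 9, 6, 11, 10, 14, 12]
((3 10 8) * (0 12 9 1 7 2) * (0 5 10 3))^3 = (0 1 5)(2 8 9)(7 10 12)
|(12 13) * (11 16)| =|(11 16)(12 13)| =2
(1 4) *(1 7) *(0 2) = (0 2)(1 4 7) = [2, 4, 0, 3, 7, 5, 6, 1]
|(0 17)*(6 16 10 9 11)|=10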